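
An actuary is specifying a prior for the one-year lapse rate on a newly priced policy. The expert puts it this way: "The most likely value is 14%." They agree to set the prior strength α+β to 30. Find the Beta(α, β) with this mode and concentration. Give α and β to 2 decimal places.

α = 4.92, β = 25.08

For α,β > 1 the Beta mode is (α−1)/(α+β−2). With α+β = 30, the mode is (α−1)/28.
Set (α−1)/28 = 0.14 → α = 1 + 0.14·28 = 4.92.
β = 30 − α = 25.08.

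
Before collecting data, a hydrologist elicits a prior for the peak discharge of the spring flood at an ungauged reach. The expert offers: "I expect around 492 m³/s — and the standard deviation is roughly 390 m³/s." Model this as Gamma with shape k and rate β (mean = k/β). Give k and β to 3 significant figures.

For Gamma(k, rate β): mean = k/β, variance = k/β², so CV = 1/√k.
CV = SD/mean = 390/492 = 0.7927, hence k = 1/CV² = 1.59.
Then β = k/mean = 1.59/492 = 0.00323.

k ≈ 1.59, β ≈ 0.00323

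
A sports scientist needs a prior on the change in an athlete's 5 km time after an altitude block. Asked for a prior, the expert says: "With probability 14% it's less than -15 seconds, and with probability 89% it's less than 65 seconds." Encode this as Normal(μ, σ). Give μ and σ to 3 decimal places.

The p-quantile of Normal(μ,σ) is μ + z_p·σ, with z_{0.14} = -1.08 and z_{0.89} = 1.227.
Eliminate σ: μ = (z₂·x₁ − z₁·x₂)/(z₂ − z₁) = (1.227·-15 − (-1.08)·65)/2.307 = 22.465.
Then σ = (x₂ − x₁)/(z₂ − z₁) = (65 − -15)/2.307 = 34.679.

μ = 22.465, σ = 34.679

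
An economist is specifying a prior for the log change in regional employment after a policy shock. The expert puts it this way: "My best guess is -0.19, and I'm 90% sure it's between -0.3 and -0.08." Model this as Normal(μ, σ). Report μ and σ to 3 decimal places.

μ = -0.190, σ = 0.067

A symmetric 90% interval runs μ ± z·σ with z = 1.645.
Half-width = 0.11, so σ = 0.11/1.645 = 0.067.
μ is the stated best guess, -0.190.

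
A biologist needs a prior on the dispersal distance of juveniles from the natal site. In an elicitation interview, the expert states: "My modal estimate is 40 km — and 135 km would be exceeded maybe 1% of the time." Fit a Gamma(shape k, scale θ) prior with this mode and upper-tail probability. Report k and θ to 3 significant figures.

k ≈ 3.96, θ ≈ 13.5

Gamma(k,θ) with k>1 has mode (k−1)θ, so θ = 40/(k−1).
Need P(X < 135) = 0.99 with θ tied to k this way. Start at k = 2, θ = 40: P(X<135) ≈ 0.850.
Too low — raise k to concentrate. Iterating converges to k ≈ 3.96.
Then θ = 40/(3.96−1) ≈ 13.5.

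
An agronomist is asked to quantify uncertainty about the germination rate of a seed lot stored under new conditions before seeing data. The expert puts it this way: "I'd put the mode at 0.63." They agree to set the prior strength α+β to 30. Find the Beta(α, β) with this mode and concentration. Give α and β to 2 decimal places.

α = 18.64, β = 11.36

For α,β > 1 the Beta mode is (α−1)/(α+β−2). With α+β = 30, the mode is (α−1)/28.
Set (α−1)/28 = 0.63 → α = 1 + 0.63·28 = 18.64.
β = 30 − α = 11.36.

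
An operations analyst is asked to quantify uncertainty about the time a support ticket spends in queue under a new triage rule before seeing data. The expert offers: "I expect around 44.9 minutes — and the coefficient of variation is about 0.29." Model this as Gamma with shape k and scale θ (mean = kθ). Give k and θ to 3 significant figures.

For Gamma(k, scale θ): mean = kθ, variance = kθ², so CV = 1/√k.
CV = 0.29, hence k = 1/CV² = 11.9.
Then θ = mean/k = 44.9/11.9 = 3.78.

k ≈ 11.9, θ ≈ 3.78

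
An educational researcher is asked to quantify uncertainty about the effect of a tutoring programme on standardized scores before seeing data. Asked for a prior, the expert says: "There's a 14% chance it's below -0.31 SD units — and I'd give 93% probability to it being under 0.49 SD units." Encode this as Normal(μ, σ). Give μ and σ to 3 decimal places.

μ = 0.028, σ = 0.313

For Normal(μ,σ), the p-quantile is μ + z_p·σ. Here z_{0.14} = -1.08, z_{0.93} = 1.476.
So -0.31 = μ − 1.08σ and 0.49 = μ + 1.476σ.
Subtracting: σ = (0.49 − -0.31)/(1.476 − (-1.08)) = 0.313.
Then μ = -0.31 − (-1.08)·0.313 = 0.028.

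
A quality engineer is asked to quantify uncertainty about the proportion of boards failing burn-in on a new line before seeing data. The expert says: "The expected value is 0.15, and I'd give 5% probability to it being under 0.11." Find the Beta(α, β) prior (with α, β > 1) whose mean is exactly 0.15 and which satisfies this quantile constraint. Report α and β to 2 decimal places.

With mean 0.15 fixed, write α = 0.15s, β = 0.85s where s = α+β.
Need P(θ < 0.11) = 0.05 under Beta(0.15s, 0.85s). Normal approximation: (q−m)/√(m(1−m)/s) ≈ z_{0.05} = -1.64, so s ≈ 0.15·0.85·(-1.64)²/(0.11−0.15)² = 215.6.
At s = 215.6: P(θ<0.11) ≈ 0.041. Adjusting to match 0.05 gives s ≈ 193.19.
So α = 0.15·193.19 ≈ 28.98, β = 0.85·193.19 ≈ 164.21.

α ≈ 28.98, β ≈ 164.21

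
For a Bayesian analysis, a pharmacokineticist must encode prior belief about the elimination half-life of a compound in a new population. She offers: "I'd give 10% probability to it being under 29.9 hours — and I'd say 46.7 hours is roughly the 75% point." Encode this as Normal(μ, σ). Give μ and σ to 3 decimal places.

For Normal(μ,σ), the p-quantile is μ + z_p·σ. Here z_{0.1} = -1.282, z_{0.75} = 0.6745.
So 29.9 = μ − 1.282σ and 46.7 = μ + 0.6745σ.
Subtracting: σ = (46.7 − 29.9)/(0.6745 − (-1.282)) = 8.589.
Then μ = 29.9 − (-1.282)·8.589 = 40.907.

μ = 40.907, σ = 8.589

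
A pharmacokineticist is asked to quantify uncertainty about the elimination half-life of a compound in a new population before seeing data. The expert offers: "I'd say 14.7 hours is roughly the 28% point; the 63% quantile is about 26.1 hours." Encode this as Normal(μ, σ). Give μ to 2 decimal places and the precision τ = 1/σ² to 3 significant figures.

For Normal(μ,σ), the p-quantile is μ + z_p·σ. Here z_{0.28} = -0.5828, z_{0.63} = 0.3319.
So 14.7 = μ − 0.5828σ and 26.1 = μ + 0.3319σ.
Subtracting: σ = (26.1 − 14.7)/(0.3319 − (-0.5828)) = 12.46.
Then μ = 14.7 − (-0.5828)·12.46 = 21.96.
Precision τ = 1/σ² = 1/12.46² = 0.00644.

μ = 21.96, τ = 0.00644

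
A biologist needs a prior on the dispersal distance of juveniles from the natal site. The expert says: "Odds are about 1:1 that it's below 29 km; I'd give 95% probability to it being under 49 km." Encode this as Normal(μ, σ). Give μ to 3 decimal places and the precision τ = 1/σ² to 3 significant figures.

μ = 29.000, τ = 0.00676

For Normal(μ,σ), the p-quantile is μ + z_p·σ. Here z_{0.5} = 0, z_{0.95} = 1.645.
So 29 = μ + 0σ and 49 = μ + 1.645σ.
Subtracting: σ = (49 − 29)/(1.645 − (0)) = 12.159.
Then μ = 29 − (0)·12.159 = 29.000.
Precision τ = 1/σ² = 1/12.16² = 0.00676.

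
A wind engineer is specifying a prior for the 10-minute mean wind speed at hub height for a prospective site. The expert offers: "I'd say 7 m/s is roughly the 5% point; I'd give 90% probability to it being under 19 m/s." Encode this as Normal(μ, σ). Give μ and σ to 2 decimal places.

For Normal(μ,σ), the p-quantile is μ + z_p·σ. Here z_{0.05} = -1.645, z_{0.9} = 1.282.
So 7 = μ − 1.645σ and 19 = μ + 1.282σ.
Subtracting: σ = (19 − 7)/(1.282 − (-1.645)) = 4.10.
Then μ = 7 − (-1.645)·4.10 = 13.74.

μ = 13.74, σ = 4.10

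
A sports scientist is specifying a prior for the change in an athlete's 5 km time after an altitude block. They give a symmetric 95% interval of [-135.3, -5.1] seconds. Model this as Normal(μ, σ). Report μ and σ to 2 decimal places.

A symmetric 95% interval runs μ ± z·σ with z = 1.96.
Half-width = 65.1, so σ = 65.1/1.96 = 33.21.
μ is the interval midpoint, -70.20.

μ = -70.20, σ = 33.21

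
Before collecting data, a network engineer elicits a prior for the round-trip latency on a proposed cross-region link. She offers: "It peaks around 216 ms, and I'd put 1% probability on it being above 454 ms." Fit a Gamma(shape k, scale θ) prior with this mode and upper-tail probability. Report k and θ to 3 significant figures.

k ≈ 9.82, θ ≈ 24.5

Gamma(k,θ) with k>1 has mode (k−1)θ, so θ = 216/(k−1).
Need P(X < 454) = 0.99 with θ tied to k this way. Start at k = 2, θ = 216: P(X<454) ≈ 0.621.
Too low — raise k to concentrate. Iterating converges to k ≈ 9.82.
Then θ = 216/(9.82−1) ≈ 24.5.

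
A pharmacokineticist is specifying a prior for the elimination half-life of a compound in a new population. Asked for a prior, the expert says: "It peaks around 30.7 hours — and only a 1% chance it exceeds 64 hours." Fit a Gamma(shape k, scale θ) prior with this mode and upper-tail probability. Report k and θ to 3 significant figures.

k ≈ 10, θ ≈ 3.4

Gamma(k,θ) with k>1 has mode (k−1)θ, so θ = 30.7/(k−1).
Need P(X < 64) = 0.99 with θ tied to k this way. Start at k = 2, θ = 30.7: P(X<64) ≈ 0.616.
Too low — raise k to concentrate. Iterating converges to k ≈ 10.
Then θ = 30.7/(10−1) ≈ 3.4.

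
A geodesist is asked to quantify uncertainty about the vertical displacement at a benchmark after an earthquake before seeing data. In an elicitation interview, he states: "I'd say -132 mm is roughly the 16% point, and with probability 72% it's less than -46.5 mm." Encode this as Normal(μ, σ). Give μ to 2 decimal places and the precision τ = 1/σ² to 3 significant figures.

μ = -78.09, τ = 0.00034

For Normal(μ,σ), the p-quantile is μ + z_p·σ. Here z_{0.16} = -0.9945, z_{0.72} = 0.5828.
So -132 = μ − 0.9945σ and -46.5 = μ + 0.5828σ.
Subtracting: σ = (-46.5 − -132)/(0.5828 − (-0.9945)) = 54.21.
Then μ = -132 − (-0.9945)·54.21 = -78.09.
Precision τ = 1/σ² = 1/54.21² = 0.00034.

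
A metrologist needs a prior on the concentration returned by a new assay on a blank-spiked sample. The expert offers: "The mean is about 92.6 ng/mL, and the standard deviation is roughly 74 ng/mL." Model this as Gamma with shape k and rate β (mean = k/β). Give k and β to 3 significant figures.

For Gamma(k, rate β): mean = k/β, variance = k/β², so CV = 1/√k.
CV = SD/mean = 74/92.6 = 0.7991, hence k = 1/CV² = 1.57.
Then β = k/mean = 1.57/92.6 = 0.0169.

k ≈ 1.57, β ≈ 0.0169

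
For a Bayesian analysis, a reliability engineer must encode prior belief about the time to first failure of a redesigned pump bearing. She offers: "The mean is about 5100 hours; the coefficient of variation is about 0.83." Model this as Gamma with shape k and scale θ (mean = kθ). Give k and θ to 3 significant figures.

k ≈ 1.45, θ ≈ 3510

For Gamma(k, scale θ): mean = kθ, variance = kθ², so CV = 1/√k.
CV = 0.83, hence k = 1/CV² = 1.45.
Then θ = mean/k = 5100/1.45 = 3510.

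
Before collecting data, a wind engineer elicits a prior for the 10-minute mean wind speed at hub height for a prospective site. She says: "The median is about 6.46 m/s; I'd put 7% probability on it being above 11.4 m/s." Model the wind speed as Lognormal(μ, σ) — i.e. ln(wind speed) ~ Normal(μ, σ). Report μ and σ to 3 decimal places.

μ ≈ 1.866, σ ≈ 0.385

If T ~ Lognormal(μ,σ) then ln T ~ Normal(μ,σ), so the p-quantile of ln T is μ + z_p·σ.
ln(6.46) = 1.866 and ln(11.4) = 2.434; z_{0.5} = 0, z_{0.93} = 1.476.
σ = (2.434 − 1.866)/(1.476 − (0)) = 0.385.
μ = 1.866 − (0)·0.385 = 1.866.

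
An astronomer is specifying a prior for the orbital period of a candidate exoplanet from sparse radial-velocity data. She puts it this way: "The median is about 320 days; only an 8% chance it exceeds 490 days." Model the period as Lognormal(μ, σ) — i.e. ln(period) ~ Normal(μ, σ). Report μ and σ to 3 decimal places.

μ ≈ 5.768, σ ≈ 0.303

If T ~ Lognormal(μ,σ) then ln T ~ Normal(μ,σ), so the p-quantile of ln T is μ + z_p·σ.
ln(320) = 5.768 and ln(490) = 6.194; z_{0.5} = 0, z_{0.92} = 1.405.
σ = (6.194 − 5.768)/(1.405 − (0)) = 0.303.
μ = 5.768 − (0)·0.303 = 5.768.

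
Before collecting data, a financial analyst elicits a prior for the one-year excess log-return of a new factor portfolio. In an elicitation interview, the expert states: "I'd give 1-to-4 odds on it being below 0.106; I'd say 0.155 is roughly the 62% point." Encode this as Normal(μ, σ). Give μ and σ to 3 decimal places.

The p-quantile of Normal(μ,σ) is μ + z_p·σ, with z_{0.2} = -0.8416 and z_{0.62} = 0.3055.
Eliminate σ: μ = (z₂·x₁ − z₁·x₂)/(z₂ − z₁) = (0.3055·0.106 − (-0.8416)·0.155)/1.147 = 0.142.
Then σ = (x₂ − x₁)/(z₂ − z₁) = (0.155 − 0.106)/1.147 = 0.043.

μ = 0.142, σ = 0.043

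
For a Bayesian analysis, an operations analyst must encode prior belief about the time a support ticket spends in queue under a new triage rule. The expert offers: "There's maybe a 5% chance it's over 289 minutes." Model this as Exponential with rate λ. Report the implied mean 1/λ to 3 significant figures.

P(T > 289.0) = e^(−λ·289.0) = 0.05, so λ = −ln(0.05)/289.0 = 0.0104.
Mean = 1/λ = 96.5 minutes.

mean ≈ 96.5 minutes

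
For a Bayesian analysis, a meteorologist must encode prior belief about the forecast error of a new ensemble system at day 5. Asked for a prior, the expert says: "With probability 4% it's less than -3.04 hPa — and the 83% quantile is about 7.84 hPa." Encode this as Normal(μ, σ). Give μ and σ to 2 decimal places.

For Normal(μ,σ), the p-quantile is μ + z_p·σ. Here z_{0.04} = -1.751, z_{0.83} = 0.9542.
So -3.04 = μ − 1.751σ and 7.84 = μ + 0.9542σ.
Subtracting: σ = (7.84 − -3.04)/(0.9542 − (-1.751)) = 4.02.
Then μ = -3.04 − (-1.751)·4.02 = 4.00.

μ = 4.00, σ = 4.02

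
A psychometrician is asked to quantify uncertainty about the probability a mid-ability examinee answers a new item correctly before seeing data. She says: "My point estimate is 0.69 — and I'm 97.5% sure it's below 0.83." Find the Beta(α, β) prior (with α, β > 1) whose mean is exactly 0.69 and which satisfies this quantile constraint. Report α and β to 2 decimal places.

With mean 0.69 fixed, write α = 0.69s, β = 0.31s where s = α+β.
Need P(θ < 0.83) = 0.975 under Beta(0.69s, 0.31s). Normal approximation: (q−m)/√(m(1−m)/s) ≈ z_{0.975} = 1.96, so s ≈ 0.69·0.31·(1.96)²/(0.83−0.69)² = 41.9.
At s = 41.9: P(θ<0.83) ≈ 0.985. Adjusting to match 0.975 gives s ≈ 34.77.
So α = 0.69·34.77 ≈ 23.99, β = 0.31·34.77 ≈ 10.78.

α ≈ 23.99, β ≈ 10.78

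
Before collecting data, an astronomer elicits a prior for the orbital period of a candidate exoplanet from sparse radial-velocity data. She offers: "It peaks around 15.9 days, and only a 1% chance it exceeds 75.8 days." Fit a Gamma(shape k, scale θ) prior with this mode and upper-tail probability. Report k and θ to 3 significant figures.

Gamma(k,θ) with k>1 has mode (k−1)θ, so θ = 15.9/(k−1).
Need P(X < 75.8) = 0.99 with θ tied to k this way. Start at k = 2, θ = 15.9: P(X<75.8) ≈ 0.951.
Too low — raise k to concentrate. Iterating converges to k ≈ 2.63.
Then θ = 15.9/(2.63−1) ≈ 9.75.

k ≈ 2.63, θ ≈ 9.75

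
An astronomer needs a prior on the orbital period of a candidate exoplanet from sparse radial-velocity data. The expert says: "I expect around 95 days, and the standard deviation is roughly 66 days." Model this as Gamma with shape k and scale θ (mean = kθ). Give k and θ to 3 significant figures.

k ≈ 2.07, θ ≈ 45.9

For Gamma(k, scale θ): mean = kθ, variance = kθ², so CV = 1/√k.
CV = SD/mean = 66/95 = 0.6947, hence k = 1/CV² = 2.07.
Then θ = mean/k = 95/2.07 = 45.9.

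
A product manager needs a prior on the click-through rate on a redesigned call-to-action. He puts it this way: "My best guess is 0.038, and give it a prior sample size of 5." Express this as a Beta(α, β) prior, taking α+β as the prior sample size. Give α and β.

Under the effective-sample-size interpretation, Beta(α, β) has prior mean α/(α+β) and prior sample size α+β.
So α+β = 5 and α/(α+β) = 0.038, giving α = 0.038·5 = 0.19 and β = 5 − 0.19 = 4.81.

α = 0.19, β = 4.81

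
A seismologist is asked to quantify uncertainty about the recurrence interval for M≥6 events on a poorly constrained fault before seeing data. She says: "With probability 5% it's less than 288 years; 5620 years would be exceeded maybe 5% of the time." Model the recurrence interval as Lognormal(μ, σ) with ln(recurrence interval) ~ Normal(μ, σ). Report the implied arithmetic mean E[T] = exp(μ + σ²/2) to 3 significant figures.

If T ~ Lognormal(μ,σ) then ln T ~ Normal(μ,σ), so the p-quantile of ln T is μ + z_p·σ.
ln(288) = 5.663 and ln(5620) = 8.634; z_{0.05} = -1.645, z_{0.95} = 1.645.
σ = (8.634 − 5.663)/(1.645 − (-1.645)) = 0.903.
μ = 5.663 − (-1.645)·0.903 = 7.149.
E[T] = exp(μ + σ²/2) = exp(7.149 + 0.4078) = 1910 years.

E[T] ≈ 1910 years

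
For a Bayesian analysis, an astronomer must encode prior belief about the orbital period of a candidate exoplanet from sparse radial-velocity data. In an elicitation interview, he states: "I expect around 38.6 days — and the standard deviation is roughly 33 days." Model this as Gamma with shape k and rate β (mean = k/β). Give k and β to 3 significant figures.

For Gamma(k, rate β): mean = k/β, variance = k/β², so CV = 1/√k.
CV = SD/mean = 33/38.6 = 0.8549, hence k = 1/CV² = 1.37.
Then β = k/mean = 1.37/38.6 = 0.0354.

k ≈ 1.37, β ≈ 0.0354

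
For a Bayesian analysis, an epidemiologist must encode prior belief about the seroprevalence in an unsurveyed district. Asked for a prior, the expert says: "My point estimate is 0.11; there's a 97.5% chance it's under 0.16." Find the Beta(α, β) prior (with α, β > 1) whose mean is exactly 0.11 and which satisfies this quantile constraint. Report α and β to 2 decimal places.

With mean 0.11 fixed, write α = 0.11s, β = 0.89s where s = α+β.
Need P(θ < 0.16) = 0.975 under Beta(0.11s, 0.89s). Normal approximation: (q−m)/√(m(1−m)/s) ≈ z_{0.975} = 1.96, so s ≈ 0.11·0.89·(1.96)²/(0.16−0.11)² = 150.4.
At s = 150.4: P(θ<0.16) ≈ 0.965. Adjusting to match 0.975 gives s ≈ 176.57.
So α = 0.11·176.57 ≈ 19.42, β = 0.89·176.57 ≈ 157.15.

α ≈ 19.42, β ≈ 157.15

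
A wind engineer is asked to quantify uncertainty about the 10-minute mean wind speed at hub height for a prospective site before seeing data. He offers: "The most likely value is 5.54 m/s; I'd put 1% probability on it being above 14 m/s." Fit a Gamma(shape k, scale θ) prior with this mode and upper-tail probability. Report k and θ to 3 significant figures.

k ≈ 6.45, θ ≈ 1.02

Gamma(k,θ) with k>1 has mode (k−1)θ, so θ = 5.54/(k−1).
Need P(X < 14) = 0.99 with θ tied to k this way. Start at k = 2, θ = 5.54: P(X<14) ≈ 0.718.
Too low — raise k to concentrate. Iterating converges to k ≈ 6.45.
Then θ = 5.54/(6.45−1) ≈ 1.02.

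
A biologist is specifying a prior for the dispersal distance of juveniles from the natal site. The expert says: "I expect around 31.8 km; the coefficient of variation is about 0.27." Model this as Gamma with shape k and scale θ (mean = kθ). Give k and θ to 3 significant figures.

For Gamma(k, scale θ): mean = kθ, variance = kθ², so CV = 1/√k.
CV = 0.27, hence k = 1/CV² = 13.7.
Then θ = mean/k = 31.8/13.7 = 2.32.

k ≈ 13.7, θ ≈ 2.32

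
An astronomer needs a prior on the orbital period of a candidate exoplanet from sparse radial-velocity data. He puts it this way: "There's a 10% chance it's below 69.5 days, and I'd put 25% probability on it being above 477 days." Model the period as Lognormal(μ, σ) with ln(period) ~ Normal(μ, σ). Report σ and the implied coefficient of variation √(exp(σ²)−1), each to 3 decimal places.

σ ≈ 0.985, CV ≈ 1.280

If T ~ Lognormal(μ,σ) then ln T ~ Normal(μ,σ), so the p-quantile of ln T is μ + z_p·σ.
ln(69.5) = 4.241 and ln(477) = 6.168; z_{0.1} = -1.282, z_{0.75} = 0.6745.
σ = (6.168 − 4.241)/(0.6745 − (-1.282)) = 0.985.
μ = 4.241 − (-1.282)·0.985 = 5.503.
CV = √(exp(σ²)−1) = √(exp(0.9697)−1) = 1.280.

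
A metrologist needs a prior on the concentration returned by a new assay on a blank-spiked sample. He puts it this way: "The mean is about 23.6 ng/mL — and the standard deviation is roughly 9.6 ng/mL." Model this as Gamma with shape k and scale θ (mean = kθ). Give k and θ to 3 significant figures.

k ≈ 6.04, θ ≈ 3.91

For Gamma(k, scale θ): mean = kθ, variance = kθ², so CV = 1/√k.
CV = SD/mean = 9.6/23.6 = 0.4068, hence k = 1/CV² = 6.04.
Then θ = mean/k = 23.6/6.04 = 3.91.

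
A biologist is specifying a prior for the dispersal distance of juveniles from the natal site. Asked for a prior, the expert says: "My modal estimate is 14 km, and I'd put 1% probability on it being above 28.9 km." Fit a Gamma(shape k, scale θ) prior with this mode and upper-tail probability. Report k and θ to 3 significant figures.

Gamma(k,θ) with k>1 has mode (k−1)θ, so θ = 14/(k−1).
Need P(X < 28.9) = 0.99 with θ tied to k this way. Start at k = 2, θ = 14: P(X<28.9) ≈ 0.611.
Too low — raise k to concentrate. Iterating converges to k ≈ 10.3.
Then θ = 14/(10.3−1) ≈ 1.51.

k ≈ 10.3, θ ≈ 1.51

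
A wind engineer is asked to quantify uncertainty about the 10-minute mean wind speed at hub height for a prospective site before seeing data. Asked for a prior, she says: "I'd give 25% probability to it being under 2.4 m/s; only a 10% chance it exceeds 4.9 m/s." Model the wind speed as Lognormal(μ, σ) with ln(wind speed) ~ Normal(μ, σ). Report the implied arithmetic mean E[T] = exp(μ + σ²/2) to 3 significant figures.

E[T] ≈ 3.28 m/s

If T ~ Lognormal(μ,σ) then ln T ~ Normal(μ,σ), so the p-quantile of ln T is μ + z_p·σ.
ln(2.4) = 0.8755 and ln(4.9) = 1.589; z_{0.25} = -0.6745, z_{0.9} = 1.282.
σ = (1.589 − 0.8755)/(1.282 − (-0.6745)) = 0.365.
μ = 0.8755 − (-0.6745)·0.365 = 1.122.
E[T] = exp(μ + σ²/2) = exp(1.122 + 0.0666) = 3.28 m/s.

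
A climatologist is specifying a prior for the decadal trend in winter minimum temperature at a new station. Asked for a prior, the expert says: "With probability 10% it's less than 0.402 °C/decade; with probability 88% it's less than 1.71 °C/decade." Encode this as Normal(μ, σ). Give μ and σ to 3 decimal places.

For Normal(μ,σ), the p-quantile is μ + z_p·σ. Here z_{0.1} = -1.282, z_{0.88} = 1.175.
So 0.402 = μ − 1.282σ and 1.71 = μ + 1.175σ.
Subtracting: σ = (1.71 − 0.402)/(1.175 − (-1.282)) = 0.532.
Then μ = 0.402 − (-1.282)·0.532 = 1.084.

μ = 1.084, σ = 0.532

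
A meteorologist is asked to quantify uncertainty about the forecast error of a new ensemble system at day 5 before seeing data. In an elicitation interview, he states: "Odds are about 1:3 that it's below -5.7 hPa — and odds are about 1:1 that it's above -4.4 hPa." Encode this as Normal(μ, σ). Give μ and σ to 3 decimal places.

μ = -4.400, σ = 1.927

For Normal(μ,σ), the p-quantile is μ + z_p·σ. Here z_{0.25} = -0.6745, z_{0.5} = 0.
So -5.7 = μ − 0.6745σ and -4.4 = μ + 0σ.
Subtracting: σ = (-4.4 − -5.7)/(0 − (-0.6745)) = 1.927.
Then μ = -5.7 − (-0.6745)·1.927 = -4.400.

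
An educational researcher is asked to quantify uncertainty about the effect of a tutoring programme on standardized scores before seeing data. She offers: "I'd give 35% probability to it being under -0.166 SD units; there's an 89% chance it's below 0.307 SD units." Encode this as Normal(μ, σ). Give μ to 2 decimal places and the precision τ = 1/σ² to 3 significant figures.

μ = -0.05, τ = 11.6

For Normal(μ,σ), the p-quantile is μ + z_p·σ. Here z_{0.35} = -0.3853, z_{0.89} = 1.227.
So -0.166 = μ − 0.3853σ and 0.307 = μ + 1.227σ.
Subtracting: σ = (0.307 − -0.166)/(1.227 − (-0.3853)) = 0.29.
Then μ = -0.166 − (-0.3853)·0.29 = -0.05.
Precision τ = 1/σ² = 1/0.2935² = 11.6.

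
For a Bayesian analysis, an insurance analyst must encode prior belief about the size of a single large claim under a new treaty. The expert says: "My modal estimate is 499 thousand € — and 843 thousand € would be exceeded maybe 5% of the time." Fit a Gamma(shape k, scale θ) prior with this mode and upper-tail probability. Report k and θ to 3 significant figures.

Gamma(k,θ) with k>1 has mode (k−1)θ, so θ = 499/(k−1).
Need P(X < 843) = 0.95 with θ tied to k this way. Start at k = 2, θ = 499: P(X<843) ≈ 0.503.
Too low — raise k to concentrate. Iterating converges to k ≈ 11.2.
Then θ = 499/(11.2−1) ≈ 49.1.

k ≈ 11.2, θ ≈ 49.1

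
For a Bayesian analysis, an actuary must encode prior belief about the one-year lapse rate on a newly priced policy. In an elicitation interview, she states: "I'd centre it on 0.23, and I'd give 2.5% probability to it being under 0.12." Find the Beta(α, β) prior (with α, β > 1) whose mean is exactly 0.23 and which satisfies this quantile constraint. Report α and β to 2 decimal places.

α ≈ 10.20, β ≈ 34.14

With mean 0.23 fixed, write α = 0.23s, β = 0.77s where s = α+β.
Need P(θ < 0.12) = 0.025 under Beta(0.23s, 0.77s). Normal approximation: (q−m)/√(m(1−m)/s) ≈ z_{0.025} = -1.96, so s ≈ 0.23·0.77·(-1.96)²/(0.12−0.23)² = 56.2.
At s = 56.2: P(θ<0.12) ≈ 0.013. Adjusting to match 0.025 gives s ≈ 44.34.
So α = 0.23·44.34 ≈ 10.20, β = 0.77·44.34 ≈ 34.14.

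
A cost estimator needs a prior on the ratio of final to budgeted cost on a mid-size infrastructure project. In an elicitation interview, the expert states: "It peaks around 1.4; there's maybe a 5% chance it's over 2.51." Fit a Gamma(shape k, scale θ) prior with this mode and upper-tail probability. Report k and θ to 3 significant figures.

k ≈ 9.18, θ ≈ 0.171

Gamma(k,θ) with k>1 has mode (k−1)θ, so θ = 1.4/(k−1).
Need P(X < 2.51) = 0.95 with θ tied to k this way. Start at k = 2, θ = 1.4: P(X<2.51) ≈ 0.535.
Too low — raise k to concentrate. Iterating converges to k ≈ 9.18.
Then θ = 1.4/(9.18−1) ≈ 0.171.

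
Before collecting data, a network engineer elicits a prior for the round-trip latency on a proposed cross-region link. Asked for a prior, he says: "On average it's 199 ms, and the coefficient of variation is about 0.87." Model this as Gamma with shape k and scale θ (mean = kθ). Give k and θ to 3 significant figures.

k ≈ 1.32, θ ≈ 151

For Gamma(k, scale θ): mean = kθ, variance = kθ², so CV = 1/√k.
CV = 0.87, hence k = 1/CV² = 1.32.
Then θ = mean/k = 199/1.32 = 151.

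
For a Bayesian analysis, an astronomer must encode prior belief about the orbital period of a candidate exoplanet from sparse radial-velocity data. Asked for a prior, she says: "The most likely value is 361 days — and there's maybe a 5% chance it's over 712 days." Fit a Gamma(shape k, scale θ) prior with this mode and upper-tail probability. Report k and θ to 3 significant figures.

Gamma(k,θ) with k>1 has mode (k−1)θ, so θ = 361/(k−1).
Need P(X < 712) = 0.95 with θ tied to k this way. Start at k = 2, θ = 361: P(X<712) ≈ 0.586.
Too low — raise k to concentrate. Iterating converges to k ≈ 7.01.
Then θ = 361/(7.01−1) ≈ 60.

k ≈ 7.01, θ ≈ 60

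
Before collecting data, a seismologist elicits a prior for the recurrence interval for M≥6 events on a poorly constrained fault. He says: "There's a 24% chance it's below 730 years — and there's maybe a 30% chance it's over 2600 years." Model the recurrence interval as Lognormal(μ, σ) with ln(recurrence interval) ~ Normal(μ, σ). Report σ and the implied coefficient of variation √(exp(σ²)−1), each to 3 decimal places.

If T ~ Lognormal(μ,σ) then ln T ~ Normal(μ,σ), so the p-quantile of ln T is μ + z_p·σ.
ln(730) = 6.593 and ln(2600) = 7.863; z_{0.24} = -0.7063, z_{0.7} = 0.5244.
σ = (7.863 − 6.593)/(0.5244 − (-0.7063)) = 1.032.
μ = 6.593 − (-0.7063)·1.032 = 7.322.
CV = √(exp(σ²)−1) = √(exp(1.0653)−1) = 1.379.

σ ≈ 1.032, CV ≈ 1.379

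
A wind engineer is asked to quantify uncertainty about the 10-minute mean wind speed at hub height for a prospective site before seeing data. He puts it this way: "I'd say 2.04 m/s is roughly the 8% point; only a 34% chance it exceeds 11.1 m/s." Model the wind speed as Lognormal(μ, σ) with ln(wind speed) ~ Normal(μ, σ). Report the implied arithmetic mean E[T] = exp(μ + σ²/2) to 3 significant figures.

If T ~ Lognormal(μ,σ) then ln T ~ Normal(μ,σ), so the p-quantile of ln T is μ + z_p·σ.
ln(2.04) = 0.7129 and ln(11.1) = 2.407; z_{0.08} = -1.405, z_{0.66} = 0.4125.
σ = (2.407 − 0.7129)/(0.4125 − (-1.405)) = 0.932.
μ = 0.7129 − (-1.405)·0.932 = 2.023.
E[T] = exp(μ + σ²/2) = exp(2.023 + 0.4343) = 11.7 m/s.

E[T] ≈ 11.7 m/s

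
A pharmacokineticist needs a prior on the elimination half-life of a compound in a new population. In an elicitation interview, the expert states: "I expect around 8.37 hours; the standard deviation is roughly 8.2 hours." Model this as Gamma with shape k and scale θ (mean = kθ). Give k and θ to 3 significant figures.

k ≈ 1.04, θ ≈ 8.03

For Gamma(k, scale θ): mean = kθ, variance = kθ², so CV = 1/√k.
CV = SD/mean = 8.2/8.37 = 0.9797, hence k = 1/CV² = 1.04.
Then θ = mean/k = 8.37/1.04 = 8.03.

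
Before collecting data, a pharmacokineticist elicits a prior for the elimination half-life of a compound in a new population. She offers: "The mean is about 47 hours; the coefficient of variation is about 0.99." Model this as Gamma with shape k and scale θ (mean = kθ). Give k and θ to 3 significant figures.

For Gamma(k, scale θ): mean = kθ, variance = kθ², so CV = 1/√k.
CV = 0.99, hence k = 1/CV² = 1.02.
Then θ = mean/k = 47/1.02 = 46.1.

k ≈ 1.02, θ ≈ 46.1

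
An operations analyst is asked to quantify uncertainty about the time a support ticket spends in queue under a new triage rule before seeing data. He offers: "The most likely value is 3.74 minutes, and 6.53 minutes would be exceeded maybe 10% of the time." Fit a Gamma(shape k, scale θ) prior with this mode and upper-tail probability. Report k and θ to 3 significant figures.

Gamma(k,θ) with k>1 has mode (k−1)θ, so θ = 3.74/(k−1).
Need P(X < 6.53) = 0.9 with θ tied to k this way. Start at k = 2, θ = 3.74: P(X<6.53) ≈ 0.521.
Too low — raise k to concentrate. Iterating converges to k ≈ 7.11.
Then θ = 3.74/(7.11−1) ≈ 0.612.

k ≈ 7.11, θ ≈ 0.612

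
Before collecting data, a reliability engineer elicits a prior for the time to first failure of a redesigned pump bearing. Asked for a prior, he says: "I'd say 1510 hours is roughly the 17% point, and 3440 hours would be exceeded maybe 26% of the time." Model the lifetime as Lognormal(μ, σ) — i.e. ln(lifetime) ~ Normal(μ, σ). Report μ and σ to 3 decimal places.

μ ≈ 7.812, σ ≈ 0.515

If T ~ Lognormal(μ,σ) then ln T ~ Normal(μ,σ), so the p-quantile of ln T is μ + z_p·σ.
ln(1510) = 7.32 and ln(3440) = 8.143; z_{0.17} = -0.9542, z_{0.74} = 0.6433.
σ = (8.143 − 7.32)/(0.6433 − (-0.9542)) = 0.515.
μ = 7.32 − (-0.9542)·0.515 = 7.812.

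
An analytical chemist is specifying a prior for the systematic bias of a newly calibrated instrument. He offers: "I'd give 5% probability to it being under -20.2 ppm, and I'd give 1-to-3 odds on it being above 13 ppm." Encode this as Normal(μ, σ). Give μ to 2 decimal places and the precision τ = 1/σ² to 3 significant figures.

For Normal(μ,σ), the p-quantile is μ + z_p·σ. Here z_{0.05} = -1.645, z_{0.75} = 0.6745.
So -20.2 = μ − 1.645σ and 13 = μ + 0.6745σ.
Subtracting: σ = (13 − -20.2)/(0.6745 − (-1.645)) = 14.31.
Then μ = -20.2 − (-1.645)·14.31 = 3.35.
Precision τ = 1/σ² = 1/14.31² = 0.00488.

μ = 3.35, τ = 0.00488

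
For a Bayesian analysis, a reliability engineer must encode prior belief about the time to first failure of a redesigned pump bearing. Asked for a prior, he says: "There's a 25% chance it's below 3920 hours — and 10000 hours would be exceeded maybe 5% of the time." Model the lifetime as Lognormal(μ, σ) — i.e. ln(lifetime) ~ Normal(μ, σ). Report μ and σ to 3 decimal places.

μ ≈ 8.546, σ ≈ 0.404

If T ~ Lognormal(μ,σ) then ln T ~ Normal(μ,σ), so the p-quantile of ln T is μ + z_p·σ.
ln(3920) = 8.274 and ln(10000) = 9.21; z_{0.25} = -0.6745, z_{0.95} = 1.645.
σ = (9.21 − 8.274)/(1.645 − (-0.6745)) = 0.404.
μ = 8.274 − (-0.6745)·0.404 = 8.546.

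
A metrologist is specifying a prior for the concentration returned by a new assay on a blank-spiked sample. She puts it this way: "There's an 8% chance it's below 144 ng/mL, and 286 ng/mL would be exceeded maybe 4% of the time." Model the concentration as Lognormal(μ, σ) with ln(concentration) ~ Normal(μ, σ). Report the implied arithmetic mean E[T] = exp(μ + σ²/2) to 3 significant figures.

If T ~ Lognormal(μ,σ) then ln T ~ Normal(μ,σ), so the p-quantile of ln T is μ + z_p·σ.
ln(144) = 4.97 and ln(286) = 5.656; z_{0.08} = -1.405, z_{0.96} = 1.751.
σ = (5.656 − 4.97)/(1.751 − (-1.405)) = 0.217.
μ = 4.97 − (-1.405)·0.217 = 5.275.
E[T] = exp(μ + σ²/2) = exp(5.275 + 0.0236) = 200 ng/mL.

E[T] ≈ 200 ng/mL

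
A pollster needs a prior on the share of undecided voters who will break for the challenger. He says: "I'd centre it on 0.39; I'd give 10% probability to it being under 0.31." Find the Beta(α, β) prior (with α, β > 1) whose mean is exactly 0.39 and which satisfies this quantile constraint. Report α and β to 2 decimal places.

With mean 0.39 fixed, write α = 0.39s, β = 0.61s where s = α+β.
Need P(θ < 0.31) = 0.1 under Beta(0.39s, 0.61s). Normal approximation: (q−m)/√(m(1−m)/s) ≈ z_{0.1} = -1.28, so s ≈ 0.39·0.61·(-1.28)²/(0.31−0.39)² = 61.1.
At s = 61.1: P(θ<0.31) ≈ 0.097. Adjusting to match 0.1 gives s ≈ 59.44.
So α = 0.39·59.44 ≈ 23.18, β = 0.61·59.44 ≈ 36.26.

α ≈ 23.18, β ≈ 36.26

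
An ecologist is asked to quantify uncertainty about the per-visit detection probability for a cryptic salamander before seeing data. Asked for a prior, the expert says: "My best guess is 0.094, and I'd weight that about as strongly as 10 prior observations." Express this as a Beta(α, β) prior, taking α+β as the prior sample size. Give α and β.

α = 0.94, β = 9.06

Under the effective-sample-size interpretation, Beta(α, β) has prior mean α/(α+β) and prior sample size α+β.
So α+β = 10 and α/(α+β) = 0.094, giving α = 0.094·10 = 0.94 and β = 10 − 0.94 = 9.06.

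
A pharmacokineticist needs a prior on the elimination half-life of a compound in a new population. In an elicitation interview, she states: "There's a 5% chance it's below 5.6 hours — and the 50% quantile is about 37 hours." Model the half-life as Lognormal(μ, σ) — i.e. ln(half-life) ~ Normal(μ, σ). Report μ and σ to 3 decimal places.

μ ≈ 3.611, σ ≈ 1.148

If T ~ Lognormal(μ,σ) then ln T ~ Normal(μ,σ), so the p-quantile of ln T is μ + z_p·σ.
ln(5.6) = 1.723 and ln(37) = 3.611; z_{0.05} = -1.645, z_{0.5} = 0.
σ = (3.611 − 1.723)/(0 − (-1.645)) = 1.148.
μ = 1.723 − (-1.645)·1.148 = 3.611.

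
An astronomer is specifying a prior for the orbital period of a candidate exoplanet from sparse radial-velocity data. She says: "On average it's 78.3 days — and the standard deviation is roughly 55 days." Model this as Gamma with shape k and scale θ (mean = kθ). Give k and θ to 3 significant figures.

For Gamma(k, scale θ): mean = kθ, variance = kθ², so CV = 1/√k.
CV = SD/mean = 55/78.3 = 0.7024, hence k = 1/CV² = 2.03.
Then θ = mean/k = 78.3/2.03 = 38.6.

k ≈ 2.03, θ ≈ 38.6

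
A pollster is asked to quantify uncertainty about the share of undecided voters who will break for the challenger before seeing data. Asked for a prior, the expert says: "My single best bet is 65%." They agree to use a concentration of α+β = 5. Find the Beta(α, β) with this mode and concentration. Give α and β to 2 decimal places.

α = 2.95, β = 2.05

For α,β > 1 the Beta mode is (α−1)/(α+β−2). With α+β = 5, the mode is (α−1)/3.
Set (α−1)/3 = 0.65 → α = 1 + 0.65·3 = 2.95.
β = 5 − α = 2.05.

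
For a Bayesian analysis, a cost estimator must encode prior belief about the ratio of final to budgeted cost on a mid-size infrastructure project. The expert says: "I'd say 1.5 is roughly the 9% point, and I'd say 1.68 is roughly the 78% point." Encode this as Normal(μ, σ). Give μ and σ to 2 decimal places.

The p-quantile of Normal(μ,σ) is μ + z_p·σ, with z_{0.09} = -1.341 and z_{0.78} = 0.7722.
Eliminate σ: μ = (z₂·x₁ − z₁·x₂)/(z₂ − z₁) = (0.7722·1.5 − (-1.341)·1.68)/2.113 = 1.61.
Then σ = (x₂ − x₁)/(z₂ − z₁) = (1.68 − 1.5)/2.113 = 0.09.

μ = 1.61, σ = 0.09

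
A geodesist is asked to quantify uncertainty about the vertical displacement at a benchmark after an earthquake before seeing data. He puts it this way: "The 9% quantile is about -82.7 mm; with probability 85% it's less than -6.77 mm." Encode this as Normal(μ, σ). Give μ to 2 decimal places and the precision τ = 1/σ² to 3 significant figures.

The p-quantile of Normal(μ,σ) is μ + z_p·σ, with z_{0.09} = -1.341 and z_{0.85} = 1.036.
Eliminate σ: μ = (z₂·x₁ − z₁·x₂)/(z₂ − z₁) = (1.036·-82.7 − (-1.341)·-6.77)/2.377 = -39.87.
Then σ = (x₂ − x₁)/(z₂ − z₁) = (-6.77 − -82.7)/2.377 = 31.94.
Precision τ = 1/σ² = 1/31.94² = 0.00098.

μ = -39.87, τ = 0.00098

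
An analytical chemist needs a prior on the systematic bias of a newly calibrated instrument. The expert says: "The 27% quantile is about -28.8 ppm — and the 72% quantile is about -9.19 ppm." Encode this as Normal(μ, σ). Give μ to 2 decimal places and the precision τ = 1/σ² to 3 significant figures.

μ = -18.75, τ = 0.00372

For Normal(μ,σ), the p-quantile is μ + z_p·σ. Here z_{0.27} = -0.6128, z_{0.72} = 0.5828.
So -28.8 = μ − 0.6128σ and -9.19 = μ + 0.5828σ.
Subtracting: σ = (-9.19 − -28.8)/(0.5828 − (-0.6128)) = 16.40.
Then μ = -28.8 − (-0.6128)·16.40 = -18.75.
Precision τ = 1/σ² = 1/16.4² = 0.00372.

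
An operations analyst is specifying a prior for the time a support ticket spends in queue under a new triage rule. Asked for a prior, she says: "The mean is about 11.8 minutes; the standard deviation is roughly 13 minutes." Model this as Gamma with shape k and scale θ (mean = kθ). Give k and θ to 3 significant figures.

For Gamma(k, scale θ): mean = kθ, variance = kθ², so CV = 1/√k.
CV = SD/mean = 13/11.8 = 1.102, hence k = 1/CV² = 0.824.
Then θ = mean/k = 11.8/0.824 = 14.3.

k ≈ 0.824, θ ≈ 14.3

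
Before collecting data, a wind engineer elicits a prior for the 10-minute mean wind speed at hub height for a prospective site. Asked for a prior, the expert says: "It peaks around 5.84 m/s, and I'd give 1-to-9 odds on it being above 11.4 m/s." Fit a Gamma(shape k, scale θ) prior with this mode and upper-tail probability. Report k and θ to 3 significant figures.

k ≈ 5.28, θ ≈ 1.36

Gamma(k,θ) with k>1 has mode (k−1)θ, so θ = 5.84/(k−1).
Need P(X < 11.4) = 0.9 with θ tied to k this way. Start at k = 2, θ = 5.84: P(X<11.4) ≈ 0.581.
Too low — raise k to concentrate. Iterating converges to k ≈ 5.28.
Then θ = 5.84/(5.28−1) ≈ 1.36.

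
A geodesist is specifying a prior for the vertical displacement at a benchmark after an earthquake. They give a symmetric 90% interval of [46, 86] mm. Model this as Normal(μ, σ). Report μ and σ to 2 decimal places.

A symmetric 90% interval runs μ ± z·σ with z = 1.645.
Half-width = 20, so σ = 20/1.645 = 12.16.
μ is the interval midpoint, 66.00.

μ = 66.00, σ = 12.16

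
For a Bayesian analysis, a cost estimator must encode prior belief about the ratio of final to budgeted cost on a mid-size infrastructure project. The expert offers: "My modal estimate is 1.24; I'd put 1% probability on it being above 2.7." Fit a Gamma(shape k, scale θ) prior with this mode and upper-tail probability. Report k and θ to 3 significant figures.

Gamma(k,θ) with k>1 has mode (k−1)θ, so θ = 1.24/(k−1).
Need P(X < 2.7) = 0.99 with θ tied to k this way. Start at k = 2, θ = 1.24: P(X<2.7) ≈ 0.640.
Too low — raise k to concentrate. Iterating converges to k ≈ 8.98.
Then θ = 1.24/(8.98−1) ≈ 0.155.

k ≈ 8.98, θ ≈ 0.155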